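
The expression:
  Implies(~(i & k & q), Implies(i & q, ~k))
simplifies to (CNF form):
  True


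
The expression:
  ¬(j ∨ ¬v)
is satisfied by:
  {v: True, j: False}


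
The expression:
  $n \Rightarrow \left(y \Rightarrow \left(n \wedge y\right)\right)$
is always true.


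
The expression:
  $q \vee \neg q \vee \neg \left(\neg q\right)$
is always true.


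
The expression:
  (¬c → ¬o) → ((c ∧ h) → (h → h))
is always true.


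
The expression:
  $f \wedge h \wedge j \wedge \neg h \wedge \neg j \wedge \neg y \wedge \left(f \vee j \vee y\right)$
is never true.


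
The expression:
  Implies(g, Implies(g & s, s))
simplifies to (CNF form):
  True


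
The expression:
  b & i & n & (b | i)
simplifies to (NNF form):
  b & i & n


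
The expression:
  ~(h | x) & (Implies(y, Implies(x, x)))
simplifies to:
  ~h & ~x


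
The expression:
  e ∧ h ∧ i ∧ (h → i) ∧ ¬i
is never true.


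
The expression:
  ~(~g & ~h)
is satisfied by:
  {g: True, h: True}
  {g: True, h: False}
  {h: True, g: False}


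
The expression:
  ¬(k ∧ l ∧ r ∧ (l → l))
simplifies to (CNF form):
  ¬k ∨ ¬l ∨ ¬r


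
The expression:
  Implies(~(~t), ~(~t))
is always true.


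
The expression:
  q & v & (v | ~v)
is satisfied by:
  {q: True, v: True}


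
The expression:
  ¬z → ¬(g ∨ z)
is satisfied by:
  {z: True, g: False}
  {g: False, z: False}
  {g: True, z: True}


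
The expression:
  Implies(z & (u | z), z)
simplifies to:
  True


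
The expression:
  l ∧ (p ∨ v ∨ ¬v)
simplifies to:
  l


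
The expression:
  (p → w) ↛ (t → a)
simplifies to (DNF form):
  (t ∧ w ∧ ¬a) ∨ (t ∧ ¬a ∧ ¬p)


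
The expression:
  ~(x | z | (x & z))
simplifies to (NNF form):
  ~x & ~z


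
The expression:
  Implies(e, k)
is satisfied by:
  {k: True, e: False}
  {e: False, k: False}
  {e: True, k: True}


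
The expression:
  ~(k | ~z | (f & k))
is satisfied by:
  {z: True, k: False}


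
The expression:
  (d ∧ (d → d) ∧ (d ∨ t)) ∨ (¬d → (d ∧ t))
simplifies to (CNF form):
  d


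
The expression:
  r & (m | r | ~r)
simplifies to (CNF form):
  r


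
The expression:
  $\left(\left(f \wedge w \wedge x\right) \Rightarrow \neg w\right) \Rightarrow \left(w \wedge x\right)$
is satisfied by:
  {w: True, x: True}


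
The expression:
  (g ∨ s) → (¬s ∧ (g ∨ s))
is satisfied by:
  {s: False}


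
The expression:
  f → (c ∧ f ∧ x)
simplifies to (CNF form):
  (c ∨ ¬f) ∧ (x ∨ ¬f)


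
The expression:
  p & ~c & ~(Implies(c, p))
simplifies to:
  False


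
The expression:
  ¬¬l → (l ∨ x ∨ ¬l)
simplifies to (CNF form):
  True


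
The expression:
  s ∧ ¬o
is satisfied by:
  {s: True, o: False}


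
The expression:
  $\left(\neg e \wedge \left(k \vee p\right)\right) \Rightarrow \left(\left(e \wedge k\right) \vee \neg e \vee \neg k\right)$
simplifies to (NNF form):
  $\text{True}$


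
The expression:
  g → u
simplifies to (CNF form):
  u ∨ ¬g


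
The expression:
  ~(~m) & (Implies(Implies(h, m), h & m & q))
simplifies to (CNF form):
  h & m & q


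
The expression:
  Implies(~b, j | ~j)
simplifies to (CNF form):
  True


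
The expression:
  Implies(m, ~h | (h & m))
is always true.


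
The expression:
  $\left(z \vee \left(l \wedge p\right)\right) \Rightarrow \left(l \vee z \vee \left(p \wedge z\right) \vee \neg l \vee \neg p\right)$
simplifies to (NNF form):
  $\text{True}$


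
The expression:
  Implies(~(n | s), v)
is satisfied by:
  {n: True, v: True, s: True}
  {n: True, v: True, s: False}
  {n: True, s: True, v: False}
  {n: True, s: False, v: False}
  {v: True, s: True, n: False}
  {v: True, s: False, n: False}
  {s: True, v: False, n: False}


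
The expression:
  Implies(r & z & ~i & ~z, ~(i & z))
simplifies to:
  True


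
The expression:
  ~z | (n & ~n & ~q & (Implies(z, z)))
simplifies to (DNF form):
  ~z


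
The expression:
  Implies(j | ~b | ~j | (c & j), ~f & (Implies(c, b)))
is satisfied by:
  {b: True, f: False, c: False}
  {f: False, c: False, b: False}
  {b: True, c: True, f: False}


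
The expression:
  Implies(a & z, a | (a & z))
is always true.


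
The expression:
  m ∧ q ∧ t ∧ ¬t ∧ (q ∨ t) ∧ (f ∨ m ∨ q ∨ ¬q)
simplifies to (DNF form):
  False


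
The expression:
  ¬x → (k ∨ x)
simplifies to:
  k ∨ x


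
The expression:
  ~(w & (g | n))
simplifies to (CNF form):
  (~g | ~w) & (~n | ~w)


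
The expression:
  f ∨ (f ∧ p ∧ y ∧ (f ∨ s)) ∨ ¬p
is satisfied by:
  {f: True, p: False}
  {p: False, f: False}
  {p: True, f: True}


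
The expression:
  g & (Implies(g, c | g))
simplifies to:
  g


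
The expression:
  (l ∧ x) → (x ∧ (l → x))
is always true.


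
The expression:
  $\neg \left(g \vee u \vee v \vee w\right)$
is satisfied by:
  {g: False, u: False, v: False, w: False}


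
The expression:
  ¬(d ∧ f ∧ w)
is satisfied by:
  {w: False, d: False, f: False}
  {f: True, w: False, d: False}
  {d: True, w: False, f: False}
  {f: True, d: True, w: False}
  {w: True, f: False, d: False}
  {f: True, w: True, d: False}
  {d: True, w: True, f: False}


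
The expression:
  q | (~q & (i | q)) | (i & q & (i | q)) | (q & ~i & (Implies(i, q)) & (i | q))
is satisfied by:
  {i: True, q: True}
  {i: True, q: False}
  {q: True, i: False}


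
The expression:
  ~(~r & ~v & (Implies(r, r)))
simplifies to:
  r | v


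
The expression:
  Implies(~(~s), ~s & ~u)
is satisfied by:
  {s: False}


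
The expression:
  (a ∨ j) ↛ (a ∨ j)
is never true.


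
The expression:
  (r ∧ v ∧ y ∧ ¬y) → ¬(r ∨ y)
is always true.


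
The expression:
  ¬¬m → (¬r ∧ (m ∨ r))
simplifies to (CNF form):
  ¬m ∨ ¬r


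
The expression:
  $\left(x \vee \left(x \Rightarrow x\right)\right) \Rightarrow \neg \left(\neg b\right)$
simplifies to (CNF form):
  $b$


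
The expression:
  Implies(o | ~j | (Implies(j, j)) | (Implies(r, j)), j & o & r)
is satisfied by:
  {r: True, j: True, o: True}


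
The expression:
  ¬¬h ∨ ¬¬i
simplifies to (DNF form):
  h ∨ i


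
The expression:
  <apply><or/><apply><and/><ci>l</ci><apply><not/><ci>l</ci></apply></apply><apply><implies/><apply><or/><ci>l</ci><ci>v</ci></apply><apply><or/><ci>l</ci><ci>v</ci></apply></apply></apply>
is always true.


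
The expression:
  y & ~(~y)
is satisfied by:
  {y: True}


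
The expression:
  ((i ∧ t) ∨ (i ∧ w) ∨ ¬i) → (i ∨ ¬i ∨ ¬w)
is always true.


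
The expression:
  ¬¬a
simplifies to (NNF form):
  a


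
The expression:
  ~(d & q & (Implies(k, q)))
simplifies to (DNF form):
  ~d | ~q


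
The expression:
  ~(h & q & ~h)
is always true.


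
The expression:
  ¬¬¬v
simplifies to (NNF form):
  ¬v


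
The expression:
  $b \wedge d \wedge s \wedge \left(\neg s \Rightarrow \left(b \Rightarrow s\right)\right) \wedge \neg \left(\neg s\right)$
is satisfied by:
  {b: True, d: True, s: True}


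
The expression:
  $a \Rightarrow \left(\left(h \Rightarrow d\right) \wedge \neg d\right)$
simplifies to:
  $\left(\neg d \wedge \neg h\right) \vee \neg a$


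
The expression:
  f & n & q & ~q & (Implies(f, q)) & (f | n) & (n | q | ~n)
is never true.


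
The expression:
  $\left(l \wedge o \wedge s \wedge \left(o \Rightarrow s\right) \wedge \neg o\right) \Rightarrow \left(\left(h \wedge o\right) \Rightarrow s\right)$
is always true.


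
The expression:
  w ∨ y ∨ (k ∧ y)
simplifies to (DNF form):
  w ∨ y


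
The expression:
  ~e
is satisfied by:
  {e: False}


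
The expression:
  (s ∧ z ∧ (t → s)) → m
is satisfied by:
  {m: True, s: False, z: False}
  {s: False, z: False, m: False}
  {z: True, m: True, s: False}
  {z: True, s: False, m: False}
  {m: True, s: True, z: False}
  {s: True, m: False, z: False}
  {z: True, s: True, m: True}


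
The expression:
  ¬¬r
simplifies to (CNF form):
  r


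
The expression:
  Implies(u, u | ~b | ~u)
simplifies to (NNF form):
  True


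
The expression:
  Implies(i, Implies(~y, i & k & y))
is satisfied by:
  {y: True, i: False}
  {i: False, y: False}
  {i: True, y: True}


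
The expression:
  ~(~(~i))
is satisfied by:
  {i: False}


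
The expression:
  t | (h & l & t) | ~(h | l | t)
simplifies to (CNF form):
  (t | ~h) & (t | ~l)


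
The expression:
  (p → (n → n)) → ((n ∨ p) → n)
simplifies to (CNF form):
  n ∨ ¬p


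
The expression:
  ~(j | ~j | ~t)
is never true.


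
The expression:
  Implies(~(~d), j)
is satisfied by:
  {j: True, d: False}
  {d: False, j: False}
  {d: True, j: True}


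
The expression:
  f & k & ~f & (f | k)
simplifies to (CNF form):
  False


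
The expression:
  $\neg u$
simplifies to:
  $\neg u$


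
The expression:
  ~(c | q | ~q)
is never true.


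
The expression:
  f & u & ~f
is never true.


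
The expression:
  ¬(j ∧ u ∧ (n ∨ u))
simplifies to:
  ¬j ∨ ¬u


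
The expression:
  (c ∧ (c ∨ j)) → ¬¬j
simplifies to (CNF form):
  j ∨ ¬c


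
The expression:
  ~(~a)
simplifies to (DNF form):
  a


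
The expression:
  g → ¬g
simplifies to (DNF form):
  ¬g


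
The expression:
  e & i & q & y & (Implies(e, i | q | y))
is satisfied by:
  {i: True, e: True, y: True, q: True}


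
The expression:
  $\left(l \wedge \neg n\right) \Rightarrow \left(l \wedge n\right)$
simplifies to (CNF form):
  $n \vee \neg l$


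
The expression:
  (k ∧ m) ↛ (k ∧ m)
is never true.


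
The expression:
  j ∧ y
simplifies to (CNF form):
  j ∧ y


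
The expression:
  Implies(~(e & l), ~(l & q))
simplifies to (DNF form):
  e | ~l | ~q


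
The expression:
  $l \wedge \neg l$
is never true.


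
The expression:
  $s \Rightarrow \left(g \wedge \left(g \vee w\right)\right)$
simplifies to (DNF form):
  $g \vee \neg s$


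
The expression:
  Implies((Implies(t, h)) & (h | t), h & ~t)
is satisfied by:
  {h: False, t: False}
  {t: True, h: False}
  {h: True, t: False}


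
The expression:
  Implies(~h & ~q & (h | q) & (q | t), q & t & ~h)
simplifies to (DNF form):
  True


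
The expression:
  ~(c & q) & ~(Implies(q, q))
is never true.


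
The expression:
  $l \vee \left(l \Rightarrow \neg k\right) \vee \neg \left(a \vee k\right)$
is always true.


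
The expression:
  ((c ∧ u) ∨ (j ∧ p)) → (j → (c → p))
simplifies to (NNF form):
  p ∨ ¬c ∨ ¬j ∨ ¬u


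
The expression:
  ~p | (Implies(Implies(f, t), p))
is always true.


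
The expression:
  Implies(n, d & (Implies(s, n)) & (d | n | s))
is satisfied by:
  {d: True, n: False}
  {n: False, d: False}
  {n: True, d: True}


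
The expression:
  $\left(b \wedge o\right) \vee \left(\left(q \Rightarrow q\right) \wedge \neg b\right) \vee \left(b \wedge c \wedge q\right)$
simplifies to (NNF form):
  $o \vee \left(c \wedge q\right) \vee \neg b$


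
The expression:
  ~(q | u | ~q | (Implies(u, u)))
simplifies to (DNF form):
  False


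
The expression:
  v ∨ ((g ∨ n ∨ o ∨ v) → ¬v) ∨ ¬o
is always true.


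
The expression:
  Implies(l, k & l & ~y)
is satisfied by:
  {k: True, y: False, l: False}
  {y: False, l: False, k: False}
  {k: True, y: True, l: False}
  {y: True, k: False, l: False}
  {l: True, k: True, y: False}


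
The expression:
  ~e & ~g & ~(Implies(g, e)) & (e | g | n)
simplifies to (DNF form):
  False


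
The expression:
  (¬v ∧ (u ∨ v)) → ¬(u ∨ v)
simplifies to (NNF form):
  v ∨ ¬u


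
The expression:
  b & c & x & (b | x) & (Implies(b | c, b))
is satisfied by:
  {c: True, b: True, x: True}


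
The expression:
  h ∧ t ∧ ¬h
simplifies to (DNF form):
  False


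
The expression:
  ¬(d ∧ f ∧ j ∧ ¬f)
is always true.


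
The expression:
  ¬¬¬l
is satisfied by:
  {l: False}


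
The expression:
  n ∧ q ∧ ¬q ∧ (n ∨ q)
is never true.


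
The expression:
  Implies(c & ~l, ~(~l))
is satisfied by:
  {l: True, c: False}
  {c: False, l: False}
  {c: True, l: True}


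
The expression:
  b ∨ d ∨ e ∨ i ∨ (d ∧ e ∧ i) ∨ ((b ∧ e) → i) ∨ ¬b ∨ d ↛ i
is always true.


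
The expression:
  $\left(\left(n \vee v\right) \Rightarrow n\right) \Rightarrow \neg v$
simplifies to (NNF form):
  $\neg n \vee \neg v$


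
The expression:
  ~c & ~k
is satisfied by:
  {k: False, c: False}


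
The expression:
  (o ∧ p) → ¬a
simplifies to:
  ¬a ∨ ¬o ∨ ¬p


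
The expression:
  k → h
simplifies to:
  h ∨ ¬k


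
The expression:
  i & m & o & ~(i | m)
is never true.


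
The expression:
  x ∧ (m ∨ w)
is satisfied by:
  {m: True, w: True, x: True}
  {m: True, x: True, w: False}
  {w: True, x: True, m: False}


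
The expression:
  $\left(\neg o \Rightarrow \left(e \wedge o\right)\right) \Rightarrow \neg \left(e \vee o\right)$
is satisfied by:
  {o: False}


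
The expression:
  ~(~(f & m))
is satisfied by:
  {m: True, f: True}


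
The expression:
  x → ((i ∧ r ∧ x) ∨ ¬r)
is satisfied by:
  {i: True, x: False, r: False}
  {x: False, r: False, i: False}
  {i: True, r: True, x: False}
  {r: True, x: False, i: False}
  {i: True, x: True, r: False}
  {x: True, i: False, r: False}
  {i: True, r: True, x: True}


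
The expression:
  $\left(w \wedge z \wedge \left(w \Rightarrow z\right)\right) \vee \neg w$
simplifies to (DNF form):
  $z \vee \neg w$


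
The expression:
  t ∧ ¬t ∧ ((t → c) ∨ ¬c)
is never true.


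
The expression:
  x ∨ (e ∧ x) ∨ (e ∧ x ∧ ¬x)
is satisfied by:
  {x: True}


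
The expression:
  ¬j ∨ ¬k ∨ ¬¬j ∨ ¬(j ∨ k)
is always true.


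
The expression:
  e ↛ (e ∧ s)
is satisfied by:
  {e: True, s: False}


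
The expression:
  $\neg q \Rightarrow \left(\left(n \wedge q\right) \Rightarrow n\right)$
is always true.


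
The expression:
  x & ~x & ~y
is never true.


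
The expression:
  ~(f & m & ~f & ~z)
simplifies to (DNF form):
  True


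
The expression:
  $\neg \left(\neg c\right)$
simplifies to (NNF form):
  $c$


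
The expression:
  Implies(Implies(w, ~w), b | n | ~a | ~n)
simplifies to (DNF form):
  True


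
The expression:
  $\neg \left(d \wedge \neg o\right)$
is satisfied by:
  {o: True, d: False}
  {d: False, o: False}
  {d: True, o: True}


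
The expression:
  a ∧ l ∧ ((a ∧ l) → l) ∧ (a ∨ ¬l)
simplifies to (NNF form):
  a ∧ l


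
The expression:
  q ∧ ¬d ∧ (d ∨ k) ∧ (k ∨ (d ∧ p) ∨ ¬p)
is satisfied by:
  {q: True, k: True, d: False}


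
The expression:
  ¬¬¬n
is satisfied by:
  {n: False}


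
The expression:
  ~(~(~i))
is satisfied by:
  {i: False}


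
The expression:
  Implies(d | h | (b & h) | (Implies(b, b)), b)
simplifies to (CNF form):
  b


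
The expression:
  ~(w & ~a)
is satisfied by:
  {a: True, w: False}
  {w: False, a: False}
  {w: True, a: True}


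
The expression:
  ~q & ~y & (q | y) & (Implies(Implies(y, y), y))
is never true.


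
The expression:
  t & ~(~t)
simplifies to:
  t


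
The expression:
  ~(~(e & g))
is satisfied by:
  {e: True, g: True}


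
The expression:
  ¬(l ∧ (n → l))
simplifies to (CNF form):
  ¬l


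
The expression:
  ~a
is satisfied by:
  {a: False}


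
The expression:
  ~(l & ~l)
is always true.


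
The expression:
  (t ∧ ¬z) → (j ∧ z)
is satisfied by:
  {z: True, t: False}
  {t: False, z: False}
  {t: True, z: True}


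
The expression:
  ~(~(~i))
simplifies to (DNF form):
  ~i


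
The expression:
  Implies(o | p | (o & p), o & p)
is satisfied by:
  {p: False, o: False}
  {o: True, p: True}


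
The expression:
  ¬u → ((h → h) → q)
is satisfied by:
  {q: True, u: True}
  {q: True, u: False}
  {u: True, q: False}


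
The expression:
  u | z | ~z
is always true.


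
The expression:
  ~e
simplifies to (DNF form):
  ~e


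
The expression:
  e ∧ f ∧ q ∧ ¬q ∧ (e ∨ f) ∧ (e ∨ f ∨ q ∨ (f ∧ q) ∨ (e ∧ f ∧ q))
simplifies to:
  False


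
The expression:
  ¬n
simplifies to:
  ¬n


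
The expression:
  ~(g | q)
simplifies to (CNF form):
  ~g & ~q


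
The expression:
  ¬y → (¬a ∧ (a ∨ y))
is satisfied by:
  {y: True}


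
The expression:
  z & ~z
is never true.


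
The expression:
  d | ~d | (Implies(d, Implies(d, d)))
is always true.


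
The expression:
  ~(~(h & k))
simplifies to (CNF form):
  h & k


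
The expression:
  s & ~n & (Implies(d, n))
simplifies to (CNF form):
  s & ~d & ~n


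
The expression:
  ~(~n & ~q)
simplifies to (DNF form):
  n | q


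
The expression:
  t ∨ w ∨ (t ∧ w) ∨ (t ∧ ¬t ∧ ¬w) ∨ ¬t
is always true.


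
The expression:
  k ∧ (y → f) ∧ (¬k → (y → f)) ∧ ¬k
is never true.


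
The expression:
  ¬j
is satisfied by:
  {j: False}


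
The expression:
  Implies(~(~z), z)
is always true.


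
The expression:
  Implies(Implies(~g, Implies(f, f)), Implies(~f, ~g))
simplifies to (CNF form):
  f | ~g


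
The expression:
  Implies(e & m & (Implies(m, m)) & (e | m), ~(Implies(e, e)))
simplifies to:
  ~e | ~m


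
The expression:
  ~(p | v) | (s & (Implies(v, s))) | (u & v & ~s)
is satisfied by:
  {s: True, u: True, p: False, v: False}
  {s: True, u: False, p: False, v: False}
  {v: True, s: True, u: True, p: False}
  {v: True, s: True, u: False, p: False}
  {s: True, p: True, u: True, v: False}
  {s: True, p: True, u: False, v: False}
  {s: True, p: True, v: True, u: True}
  {s: True, p: True, v: True, u: False}
  {u: True, s: False, p: False, v: False}
  {s: False, u: False, p: False, v: False}
  {v: True, u: True, s: False, p: False}
  {v: True, p: True, u: True, s: False}


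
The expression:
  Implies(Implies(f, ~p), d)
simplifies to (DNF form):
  d | (f & p)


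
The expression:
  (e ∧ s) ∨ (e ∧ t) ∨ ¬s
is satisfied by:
  {e: True, s: False}
  {s: False, e: False}
  {s: True, e: True}


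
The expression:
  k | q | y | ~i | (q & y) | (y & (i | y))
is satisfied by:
  {y: True, q: True, k: True, i: False}
  {y: True, q: True, k: False, i: False}
  {y: True, k: True, i: False, q: False}
  {y: True, k: False, i: False, q: False}
  {q: True, k: True, i: False, y: False}
  {q: True, k: False, i: False, y: False}
  {k: True, q: False, i: False, y: False}
  {k: False, q: False, i: False, y: False}
  {y: True, q: True, i: True, k: True}
  {y: True, q: True, i: True, k: False}
  {y: True, i: True, k: True, q: False}
  {y: True, i: True, k: False, q: False}
  {i: True, q: True, k: True, y: False}
  {i: True, q: True, k: False, y: False}
  {i: True, k: True, q: False, y: False}


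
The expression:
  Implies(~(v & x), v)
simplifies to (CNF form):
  v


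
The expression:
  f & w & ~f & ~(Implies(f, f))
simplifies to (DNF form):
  False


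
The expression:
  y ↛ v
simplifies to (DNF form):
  y ∧ ¬v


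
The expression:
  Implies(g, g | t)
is always true.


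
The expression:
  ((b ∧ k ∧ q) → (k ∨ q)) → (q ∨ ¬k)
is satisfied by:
  {q: True, k: False}
  {k: False, q: False}
  {k: True, q: True}


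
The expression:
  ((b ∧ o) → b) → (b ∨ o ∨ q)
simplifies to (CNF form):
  b ∨ o ∨ q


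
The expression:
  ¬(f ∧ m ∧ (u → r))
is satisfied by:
  {u: True, m: False, f: False, r: False}
  {u: False, m: False, f: False, r: False}
  {r: True, u: True, m: False, f: False}
  {r: True, u: False, m: False, f: False}
  {f: True, u: True, m: False, r: False}
  {f: True, u: False, m: False, r: False}
  {f: True, r: True, u: True, m: False}
  {f: True, r: True, u: False, m: False}
  {m: True, u: True, r: False, f: False}
  {m: True, u: False, r: False, f: False}
  {r: True, m: True, u: True, f: False}
  {r: True, m: True, u: False, f: False}
  {f: True, m: True, u: True, r: False}


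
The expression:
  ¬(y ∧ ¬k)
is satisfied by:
  {k: True, y: False}
  {y: False, k: False}
  {y: True, k: True}


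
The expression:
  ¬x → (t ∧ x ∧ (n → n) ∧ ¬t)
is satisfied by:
  {x: True}


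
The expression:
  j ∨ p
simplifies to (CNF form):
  j ∨ p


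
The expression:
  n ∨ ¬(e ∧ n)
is always true.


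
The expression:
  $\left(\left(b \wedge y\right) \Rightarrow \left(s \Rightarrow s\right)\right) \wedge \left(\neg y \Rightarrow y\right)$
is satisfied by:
  {y: True}


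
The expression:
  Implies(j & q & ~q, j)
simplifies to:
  True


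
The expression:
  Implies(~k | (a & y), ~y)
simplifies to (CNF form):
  (k | ~y) & (~a | ~y)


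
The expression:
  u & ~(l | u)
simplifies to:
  False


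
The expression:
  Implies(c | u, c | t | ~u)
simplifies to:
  c | t | ~u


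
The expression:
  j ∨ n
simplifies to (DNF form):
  j ∨ n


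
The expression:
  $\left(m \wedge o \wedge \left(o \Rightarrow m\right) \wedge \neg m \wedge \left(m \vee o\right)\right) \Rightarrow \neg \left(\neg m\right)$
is always true.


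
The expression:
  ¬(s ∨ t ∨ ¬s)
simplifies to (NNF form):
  False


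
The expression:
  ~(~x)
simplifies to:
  x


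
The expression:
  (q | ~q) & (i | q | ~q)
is always true.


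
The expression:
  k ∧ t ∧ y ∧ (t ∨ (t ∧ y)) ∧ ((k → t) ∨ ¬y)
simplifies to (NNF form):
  k ∧ t ∧ y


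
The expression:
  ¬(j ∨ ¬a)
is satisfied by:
  {a: True, j: False}


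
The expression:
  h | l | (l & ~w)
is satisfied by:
  {l: True, h: True}
  {l: True, h: False}
  {h: True, l: False}


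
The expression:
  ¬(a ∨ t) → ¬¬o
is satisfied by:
  {a: True, t: True, o: True}
  {a: True, t: True, o: False}
  {a: True, o: True, t: False}
  {a: True, o: False, t: False}
  {t: True, o: True, a: False}
  {t: True, o: False, a: False}
  {o: True, t: False, a: False}


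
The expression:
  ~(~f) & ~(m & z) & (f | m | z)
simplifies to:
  f & (~m | ~z)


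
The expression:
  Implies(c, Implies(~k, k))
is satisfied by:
  {k: True, c: False}
  {c: False, k: False}
  {c: True, k: True}


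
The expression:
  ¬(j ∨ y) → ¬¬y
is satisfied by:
  {y: True, j: True}
  {y: True, j: False}
  {j: True, y: False}


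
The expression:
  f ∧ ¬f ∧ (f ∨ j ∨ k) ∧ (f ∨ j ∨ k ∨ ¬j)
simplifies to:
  False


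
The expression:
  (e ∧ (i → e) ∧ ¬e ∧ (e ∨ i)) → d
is always true.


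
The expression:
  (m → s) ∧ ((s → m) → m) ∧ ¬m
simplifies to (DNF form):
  s ∧ ¬m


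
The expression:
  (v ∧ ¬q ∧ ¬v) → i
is always true.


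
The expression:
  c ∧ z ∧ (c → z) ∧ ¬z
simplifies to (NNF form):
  False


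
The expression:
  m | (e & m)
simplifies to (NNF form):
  m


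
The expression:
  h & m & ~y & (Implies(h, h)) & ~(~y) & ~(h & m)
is never true.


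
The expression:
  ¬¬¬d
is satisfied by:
  {d: False}


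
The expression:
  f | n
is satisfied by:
  {n: True, f: True}
  {n: True, f: False}
  {f: True, n: False}


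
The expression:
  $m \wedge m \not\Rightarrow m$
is never true.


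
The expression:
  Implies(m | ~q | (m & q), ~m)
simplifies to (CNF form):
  ~m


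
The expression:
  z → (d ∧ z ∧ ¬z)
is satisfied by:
  {z: False}


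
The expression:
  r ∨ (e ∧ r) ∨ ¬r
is always true.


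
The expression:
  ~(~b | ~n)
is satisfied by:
  {b: True, n: True}


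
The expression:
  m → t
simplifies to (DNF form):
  t ∨ ¬m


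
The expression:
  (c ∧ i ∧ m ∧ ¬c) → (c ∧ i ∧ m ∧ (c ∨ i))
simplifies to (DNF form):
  True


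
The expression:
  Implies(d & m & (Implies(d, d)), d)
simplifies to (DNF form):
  True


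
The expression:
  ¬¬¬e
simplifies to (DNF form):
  ¬e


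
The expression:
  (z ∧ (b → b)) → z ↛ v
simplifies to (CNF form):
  ¬v ∨ ¬z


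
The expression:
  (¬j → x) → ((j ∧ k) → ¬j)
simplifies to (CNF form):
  ¬j ∨ ¬k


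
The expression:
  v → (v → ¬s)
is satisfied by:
  {s: False, v: False}
  {v: True, s: False}
  {s: True, v: False}


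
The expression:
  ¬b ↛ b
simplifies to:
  True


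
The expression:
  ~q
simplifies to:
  ~q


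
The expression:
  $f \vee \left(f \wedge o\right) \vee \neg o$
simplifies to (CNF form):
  $f \vee \neg o$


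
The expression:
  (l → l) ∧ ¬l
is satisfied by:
  {l: False}


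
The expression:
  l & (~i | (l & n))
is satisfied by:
  {n: True, l: True, i: False}
  {l: True, i: False, n: False}
  {n: True, i: True, l: True}


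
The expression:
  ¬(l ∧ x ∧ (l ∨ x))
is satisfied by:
  {l: False, x: False}
  {x: True, l: False}
  {l: True, x: False}


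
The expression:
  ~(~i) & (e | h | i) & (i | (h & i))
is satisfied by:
  {i: True}


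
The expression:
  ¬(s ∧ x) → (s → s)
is always true.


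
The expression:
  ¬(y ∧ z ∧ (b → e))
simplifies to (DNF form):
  (b ∧ ¬e) ∨ ¬y ∨ ¬z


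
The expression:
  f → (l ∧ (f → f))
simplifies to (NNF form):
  l ∨ ¬f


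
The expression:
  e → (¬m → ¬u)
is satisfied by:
  {m: True, u: False, e: False}
  {u: False, e: False, m: False}
  {m: True, e: True, u: False}
  {e: True, u: False, m: False}
  {m: True, u: True, e: False}
  {u: True, m: False, e: False}
  {m: True, e: True, u: True}


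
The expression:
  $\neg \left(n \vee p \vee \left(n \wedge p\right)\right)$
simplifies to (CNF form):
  $\neg n \wedge \neg p$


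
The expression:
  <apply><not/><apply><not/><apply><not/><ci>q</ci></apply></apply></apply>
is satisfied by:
  {q: False}


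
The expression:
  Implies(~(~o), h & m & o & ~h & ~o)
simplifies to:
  ~o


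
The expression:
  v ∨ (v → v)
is always true.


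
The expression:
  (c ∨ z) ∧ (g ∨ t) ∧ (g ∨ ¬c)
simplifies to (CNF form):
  (c ∨ z) ∧ (g ∨ t) ∧ (g ∨ ¬c)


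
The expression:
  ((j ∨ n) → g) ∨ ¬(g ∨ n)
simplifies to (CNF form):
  g ∨ ¬n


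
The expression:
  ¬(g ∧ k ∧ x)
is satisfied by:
  {g: False, k: False, x: False}
  {x: True, g: False, k: False}
  {k: True, g: False, x: False}
  {x: True, k: True, g: False}
  {g: True, x: False, k: False}
  {x: True, g: True, k: False}
  {k: True, g: True, x: False}


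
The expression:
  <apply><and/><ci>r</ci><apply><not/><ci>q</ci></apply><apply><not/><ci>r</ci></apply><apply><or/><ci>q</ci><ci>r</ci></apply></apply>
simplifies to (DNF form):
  <false/>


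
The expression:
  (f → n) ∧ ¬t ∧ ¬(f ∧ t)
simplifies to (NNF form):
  ¬t ∧ (n ∨ ¬f)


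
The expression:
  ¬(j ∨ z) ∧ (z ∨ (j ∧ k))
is never true.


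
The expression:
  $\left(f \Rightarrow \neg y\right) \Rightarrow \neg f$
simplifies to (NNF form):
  $y \vee \neg f$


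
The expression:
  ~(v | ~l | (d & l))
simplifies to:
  l & ~d & ~v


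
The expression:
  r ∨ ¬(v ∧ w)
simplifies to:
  r ∨ ¬v ∨ ¬w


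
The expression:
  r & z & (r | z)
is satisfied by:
  {r: True, z: True}


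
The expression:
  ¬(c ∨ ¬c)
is never true.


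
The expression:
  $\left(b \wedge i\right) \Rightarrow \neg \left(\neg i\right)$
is always true.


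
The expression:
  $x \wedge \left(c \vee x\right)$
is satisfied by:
  {x: True}


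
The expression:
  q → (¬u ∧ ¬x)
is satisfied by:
  {u: False, q: False, x: False}
  {x: True, u: False, q: False}
  {u: True, x: False, q: False}
  {x: True, u: True, q: False}
  {q: True, x: False, u: False}


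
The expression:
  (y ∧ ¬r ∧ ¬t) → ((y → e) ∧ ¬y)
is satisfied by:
  {r: True, t: True, y: False}
  {r: True, t: False, y: False}
  {t: True, r: False, y: False}
  {r: False, t: False, y: False}
  {r: True, y: True, t: True}
  {r: True, y: True, t: False}
  {y: True, t: True, r: False}


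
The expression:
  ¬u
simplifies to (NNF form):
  ¬u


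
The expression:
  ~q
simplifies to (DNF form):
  ~q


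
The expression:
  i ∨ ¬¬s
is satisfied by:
  {i: True, s: True}
  {i: True, s: False}
  {s: True, i: False}


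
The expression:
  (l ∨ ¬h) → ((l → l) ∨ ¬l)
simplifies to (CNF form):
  True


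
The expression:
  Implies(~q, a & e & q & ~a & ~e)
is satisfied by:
  {q: True}


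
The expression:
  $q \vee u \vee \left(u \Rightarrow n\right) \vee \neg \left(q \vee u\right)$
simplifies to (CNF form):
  $\text{True}$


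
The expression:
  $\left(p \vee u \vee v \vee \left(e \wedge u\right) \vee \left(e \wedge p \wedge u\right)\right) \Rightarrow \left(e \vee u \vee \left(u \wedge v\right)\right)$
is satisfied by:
  {e: True, u: True, v: False, p: False}
  {e: True, u: True, p: True, v: False}
  {e: True, u: True, v: True, p: False}
  {e: True, u: True, p: True, v: True}
  {e: True, v: False, p: False, u: False}
  {e: True, p: True, v: False, u: False}
  {e: True, v: True, p: False, u: False}
  {e: True, p: True, v: True, u: False}
  {u: True, v: False, p: False, e: False}
  {p: True, u: True, v: False, e: False}
  {u: True, v: True, p: False, e: False}
  {p: True, u: True, v: True, e: False}
  {u: False, v: False, p: False, e: False}


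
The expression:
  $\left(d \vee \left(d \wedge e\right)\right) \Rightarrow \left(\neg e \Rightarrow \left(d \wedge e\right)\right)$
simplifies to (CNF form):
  $e \vee \neg d$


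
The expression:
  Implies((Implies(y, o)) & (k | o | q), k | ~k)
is always true.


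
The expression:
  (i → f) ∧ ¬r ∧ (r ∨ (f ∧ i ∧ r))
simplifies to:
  False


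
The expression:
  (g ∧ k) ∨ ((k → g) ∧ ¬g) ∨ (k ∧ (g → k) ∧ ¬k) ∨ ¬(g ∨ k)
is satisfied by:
  {k: False, g: False}
  {g: True, k: True}


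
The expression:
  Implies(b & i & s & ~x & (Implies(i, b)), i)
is always true.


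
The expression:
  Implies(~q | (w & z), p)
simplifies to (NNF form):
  p | (q & ~w) | (q & ~z)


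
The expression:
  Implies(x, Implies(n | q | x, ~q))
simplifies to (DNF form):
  ~q | ~x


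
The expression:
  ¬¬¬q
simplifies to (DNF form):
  ¬q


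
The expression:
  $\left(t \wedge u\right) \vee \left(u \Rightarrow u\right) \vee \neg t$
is always true.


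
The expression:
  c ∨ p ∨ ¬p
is always true.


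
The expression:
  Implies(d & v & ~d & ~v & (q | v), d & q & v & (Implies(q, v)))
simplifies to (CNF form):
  True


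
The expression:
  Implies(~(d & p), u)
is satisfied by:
  {u: True, p: True, d: True}
  {u: True, p: True, d: False}
  {u: True, d: True, p: False}
  {u: True, d: False, p: False}
  {p: True, d: True, u: False}


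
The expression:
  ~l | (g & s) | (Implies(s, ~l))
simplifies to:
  g | ~l | ~s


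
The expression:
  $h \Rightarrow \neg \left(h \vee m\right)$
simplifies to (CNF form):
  $\neg h$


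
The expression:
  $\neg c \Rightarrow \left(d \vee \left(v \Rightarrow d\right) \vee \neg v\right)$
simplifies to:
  $c \vee d \vee \neg v$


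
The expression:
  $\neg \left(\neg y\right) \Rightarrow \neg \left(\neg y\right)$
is always true.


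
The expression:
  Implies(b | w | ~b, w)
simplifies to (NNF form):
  w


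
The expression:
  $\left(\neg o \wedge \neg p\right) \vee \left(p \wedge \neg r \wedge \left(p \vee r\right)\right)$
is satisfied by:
  {r: False, p: False, o: False}
  {p: True, r: False, o: False}
  {o: True, p: True, r: False}
  {r: True, o: False, p: False}


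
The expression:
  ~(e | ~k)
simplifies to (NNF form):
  k & ~e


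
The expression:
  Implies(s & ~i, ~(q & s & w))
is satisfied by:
  {i: True, s: False, q: False, w: False}
  {i: False, s: False, q: False, w: False}
  {i: True, w: True, s: False, q: False}
  {w: True, i: False, s: False, q: False}
  {i: True, q: True, w: False, s: False}
  {q: True, w: False, s: False, i: False}
  {i: True, w: True, q: True, s: False}
  {w: True, q: True, i: False, s: False}
  {i: True, s: True, w: False, q: False}
  {s: True, w: False, q: False, i: False}
  {i: True, w: True, s: True, q: False}
  {w: True, s: True, i: False, q: False}
  {i: True, q: True, s: True, w: False}
  {q: True, s: True, w: False, i: False}
  {i: True, w: True, q: True, s: True}


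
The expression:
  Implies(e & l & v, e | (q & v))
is always true.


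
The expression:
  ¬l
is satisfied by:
  {l: False}


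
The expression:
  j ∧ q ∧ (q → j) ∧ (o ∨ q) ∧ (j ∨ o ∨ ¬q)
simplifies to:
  j ∧ q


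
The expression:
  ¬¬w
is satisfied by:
  {w: True}


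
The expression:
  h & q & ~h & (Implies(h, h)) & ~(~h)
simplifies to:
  False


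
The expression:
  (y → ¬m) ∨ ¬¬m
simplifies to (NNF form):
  True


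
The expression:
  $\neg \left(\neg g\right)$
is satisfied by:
  {g: True}


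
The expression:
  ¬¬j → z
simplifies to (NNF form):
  z ∨ ¬j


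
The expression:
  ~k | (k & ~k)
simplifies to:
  ~k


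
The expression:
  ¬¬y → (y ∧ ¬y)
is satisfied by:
  {y: False}


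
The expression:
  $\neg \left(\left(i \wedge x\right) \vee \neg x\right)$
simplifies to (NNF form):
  $x \wedge \neg i$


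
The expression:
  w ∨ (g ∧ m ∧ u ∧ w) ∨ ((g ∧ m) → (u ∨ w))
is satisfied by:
  {w: True, u: True, g: False, m: False}
  {w: True, g: False, m: False, u: False}
  {u: True, g: False, m: False, w: False}
  {u: False, g: False, m: False, w: False}
  {w: True, m: True, u: True, g: False}
  {w: True, m: True, u: False, g: False}
  {m: True, u: True, w: False, g: False}
  {m: True, w: False, g: False, u: False}
  {u: True, w: True, g: True, m: False}
  {w: True, g: True, u: False, m: False}
  {u: True, g: True, w: False, m: False}
  {g: True, w: False, m: False, u: False}
  {w: True, m: True, g: True, u: True}
  {w: True, m: True, g: True, u: False}
  {m: True, g: True, u: True, w: False}


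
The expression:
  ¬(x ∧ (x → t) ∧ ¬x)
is always true.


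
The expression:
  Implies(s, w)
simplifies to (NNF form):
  w | ~s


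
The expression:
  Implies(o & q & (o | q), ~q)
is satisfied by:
  {o: False, q: False}
  {q: True, o: False}
  {o: True, q: False}


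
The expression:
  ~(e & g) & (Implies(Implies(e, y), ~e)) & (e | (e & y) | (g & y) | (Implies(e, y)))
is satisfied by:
  {g: False, e: False, y: False}
  {y: True, g: False, e: False}
  {g: True, y: False, e: False}
  {y: True, g: True, e: False}
  {e: True, y: False, g: False}


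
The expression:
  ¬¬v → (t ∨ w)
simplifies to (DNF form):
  t ∨ w ∨ ¬v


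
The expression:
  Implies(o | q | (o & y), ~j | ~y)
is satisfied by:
  {q: False, o: False, y: False, j: False}
  {o: True, j: False, q: False, y: False}
  {q: True, j: False, o: False, y: False}
  {o: True, q: True, j: False, y: False}
  {j: True, q: False, o: False, y: False}
  {j: True, o: True, q: False, y: False}
  {j: True, q: True, o: False, y: False}
  {j: True, o: True, q: True, y: False}
  {y: True, j: False, q: False, o: False}
  {y: True, o: True, j: False, q: False}
  {y: True, q: True, j: False, o: False}
  {y: True, o: True, q: True, j: False}
  {y: True, j: True, q: False, o: False}


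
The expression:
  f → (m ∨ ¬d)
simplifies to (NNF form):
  m ∨ ¬d ∨ ¬f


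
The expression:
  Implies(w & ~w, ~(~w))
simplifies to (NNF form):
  True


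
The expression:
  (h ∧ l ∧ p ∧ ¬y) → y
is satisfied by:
  {y: True, l: False, p: False, h: False}
  {y: False, l: False, p: False, h: False}
  {h: True, y: True, l: False, p: False}
  {h: True, y: False, l: False, p: False}
  {y: True, p: True, h: False, l: False}
  {p: True, h: False, l: False, y: False}
  {h: True, p: True, y: True, l: False}
  {h: True, p: True, y: False, l: False}
  {y: True, l: True, h: False, p: False}
  {l: True, h: False, p: False, y: False}
  {y: True, h: True, l: True, p: False}
  {h: True, l: True, y: False, p: False}
  {y: True, p: True, l: True, h: False}
  {p: True, l: True, h: False, y: False}
  {h: True, p: True, l: True, y: True}


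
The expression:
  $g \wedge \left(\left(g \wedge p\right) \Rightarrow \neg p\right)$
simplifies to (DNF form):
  $g \wedge \neg p$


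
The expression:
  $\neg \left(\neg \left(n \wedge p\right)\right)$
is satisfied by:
  {p: True, n: True}


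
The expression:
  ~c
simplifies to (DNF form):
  ~c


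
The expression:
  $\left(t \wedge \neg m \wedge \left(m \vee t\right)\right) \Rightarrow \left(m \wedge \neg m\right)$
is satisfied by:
  {m: True, t: False}
  {t: False, m: False}
  {t: True, m: True}


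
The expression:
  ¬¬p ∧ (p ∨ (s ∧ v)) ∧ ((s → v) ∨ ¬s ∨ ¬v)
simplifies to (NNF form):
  p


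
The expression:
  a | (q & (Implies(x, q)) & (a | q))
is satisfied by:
  {a: True, q: True}
  {a: True, q: False}
  {q: True, a: False}


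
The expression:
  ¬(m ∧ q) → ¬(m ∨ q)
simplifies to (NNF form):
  (m ∧ q) ∨ (¬m ∧ ¬q)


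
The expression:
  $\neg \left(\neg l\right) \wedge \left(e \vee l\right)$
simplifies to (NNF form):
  $l$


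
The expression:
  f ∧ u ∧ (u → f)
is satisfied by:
  {u: True, f: True}


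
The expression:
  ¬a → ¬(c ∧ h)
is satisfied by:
  {a: True, h: False, c: False}
  {h: False, c: False, a: False}
  {a: True, c: True, h: False}
  {c: True, h: False, a: False}
  {a: True, h: True, c: False}
  {h: True, a: False, c: False}
  {a: True, c: True, h: True}


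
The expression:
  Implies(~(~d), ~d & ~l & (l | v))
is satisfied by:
  {d: False}


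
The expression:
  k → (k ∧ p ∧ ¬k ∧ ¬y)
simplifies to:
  ¬k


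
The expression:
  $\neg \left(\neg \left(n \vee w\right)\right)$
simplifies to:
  $n \vee w$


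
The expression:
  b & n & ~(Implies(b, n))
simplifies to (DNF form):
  False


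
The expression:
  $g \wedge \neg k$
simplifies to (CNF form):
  $g \wedge \neg k$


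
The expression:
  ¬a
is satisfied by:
  {a: False}


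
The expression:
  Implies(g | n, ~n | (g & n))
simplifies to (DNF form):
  g | ~n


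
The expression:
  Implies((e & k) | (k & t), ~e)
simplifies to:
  ~e | ~k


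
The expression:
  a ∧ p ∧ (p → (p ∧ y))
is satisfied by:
  {a: True, p: True, y: True}


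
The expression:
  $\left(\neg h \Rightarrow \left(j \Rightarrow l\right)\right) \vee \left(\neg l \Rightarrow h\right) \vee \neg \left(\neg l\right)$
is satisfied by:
  {l: True, h: True, j: False}
  {l: True, h: False, j: False}
  {h: True, l: False, j: False}
  {l: False, h: False, j: False}
  {j: True, l: True, h: True}
  {j: True, l: True, h: False}
  {j: True, h: True, l: False}
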